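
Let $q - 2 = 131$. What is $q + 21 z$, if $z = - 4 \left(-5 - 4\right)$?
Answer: $889$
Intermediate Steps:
$q = 133$ ($q = 2 + 131 = 133$)
$z = 36$ ($z = \left(-4\right) \left(-9\right) = 36$)
$q + 21 z = 133 + 21 \cdot 36 = 133 + 756 = 889$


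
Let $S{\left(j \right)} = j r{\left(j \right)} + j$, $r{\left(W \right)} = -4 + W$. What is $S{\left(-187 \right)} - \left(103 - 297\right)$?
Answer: $35724$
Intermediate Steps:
$S{\left(j \right)} = j + j \left(-4 + j\right)$ ($S{\left(j \right)} = j \left(-4 + j\right) + j = j + j \left(-4 + j\right)$)
$S{\left(-187 \right)} - \left(103 - 297\right) = - 187 \left(-3 - 187\right) - \left(103 - 297\right) = \left(-187\right) \left(-190\right) - \left(103 - 297\right) = 35530 - -194 = 35530 + 194 = 35724$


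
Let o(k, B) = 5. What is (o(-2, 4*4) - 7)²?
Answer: 4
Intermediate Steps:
(o(-2, 4*4) - 7)² = (5 - 7)² = (-2)² = 4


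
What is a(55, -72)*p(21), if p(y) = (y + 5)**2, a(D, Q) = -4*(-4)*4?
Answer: 43264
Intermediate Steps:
a(D, Q) = 64 (a(D, Q) = 16*4 = 64)
p(y) = (5 + y)**2
a(55, -72)*p(21) = 64*(5 + 21)**2 = 64*26**2 = 64*676 = 43264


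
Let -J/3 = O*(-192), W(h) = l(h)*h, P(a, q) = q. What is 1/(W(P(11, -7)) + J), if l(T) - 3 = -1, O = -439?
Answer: -1/252878 ≈ -3.9545e-6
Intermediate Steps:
l(T) = 2 (l(T) = 3 - 1 = 2)
W(h) = 2*h
J = -252864 (J = -(-1317)*(-192) = -3*84288 = -252864)
1/(W(P(11, -7)) + J) = 1/(2*(-7) - 252864) = 1/(-14 - 252864) = 1/(-252878) = -1/252878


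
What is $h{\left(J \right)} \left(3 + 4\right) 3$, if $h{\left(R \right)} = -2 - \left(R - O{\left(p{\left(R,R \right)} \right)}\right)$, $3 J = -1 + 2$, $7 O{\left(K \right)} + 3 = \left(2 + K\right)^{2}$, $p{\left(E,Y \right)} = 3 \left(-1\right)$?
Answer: $-55$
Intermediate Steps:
$p{\left(E,Y \right)} = -3$
$O{\left(K \right)} = - \frac{3}{7} + \frac{\left(2 + K\right)^{2}}{7}$
$J = \frac{1}{3}$ ($J = \frac{-1 + 2}{3} = \frac{1}{3} \cdot 1 = \frac{1}{3} \approx 0.33333$)
$h{\left(R \right)} = - \frac{16}{7} - R$ ($h{\left(R \right)} = -2 - \left(\frac{3}{7} + R - \frac{\left(2 - 3\right)^{2}}{7}\right) = -2 - \left(\frac{3}{7} - \frac{1}{7} + R\right) = -2 - \left(\frac{2}{7} + R\right) = - \frac{16}{7} - R$)
$h{\left(J \right)} \left(3 + 4\right) 3 = \left(- \frac{16}{7} - \frac{1}{3}\right) \left(3 + 4\right) 3 = \left(- \frac{16}{7} - \frac{1}{3}\right) 7 \cdot 3 = \left(- \frac{55}{21}\right) 21 = -55$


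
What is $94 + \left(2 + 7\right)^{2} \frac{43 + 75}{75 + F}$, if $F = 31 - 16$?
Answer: $\frac{1001}{5} \approx 200.2$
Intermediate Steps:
$F = 15$ ($F = 31 - 16 = 15$)
$94 + \left(2 + 7\right)^{2} \frac{43 + 75}{75 + F} = 94 + \left(2 + 7\right)^{2} \frac{43 + 75}{75 + 15} = 94 + 9^{2} \cdot \frac{118}{90} = 94 + 81 \cdot 118 \cdot \frac{1}{90} = 94 + 81 \cdot \frac{59}{45} = 94 + \frac{531}{5} = \frac{1001}{5}$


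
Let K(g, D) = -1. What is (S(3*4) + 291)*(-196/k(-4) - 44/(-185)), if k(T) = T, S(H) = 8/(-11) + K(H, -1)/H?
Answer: 69784049/4884 ≈ 14288.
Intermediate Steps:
S(H) = -8/11 - 1/H (S(H) = 8/(-11) - 1/H = 8*(-1/11) - 1/H = -8/11 - 1/H)
(S(3*4) + 291)*(-196/k(-4) - 44/(-185)) = ((-8/11 - 1/(3*4)) + 291)*(-196/(-4) - 44/(-185)) = ((-8/11 - 1/12) + 291)*(-196*(-1/4) - 44*(-1/185)) = ((-8/11 - 1*1/12) + 291)*(49 + 44/185) = ((-8/11 - 1/12) + 291)*(9109/185) = (-107/132 + 291)*(9109/185) = (38305/132)*(9109/185) = 69784049/4884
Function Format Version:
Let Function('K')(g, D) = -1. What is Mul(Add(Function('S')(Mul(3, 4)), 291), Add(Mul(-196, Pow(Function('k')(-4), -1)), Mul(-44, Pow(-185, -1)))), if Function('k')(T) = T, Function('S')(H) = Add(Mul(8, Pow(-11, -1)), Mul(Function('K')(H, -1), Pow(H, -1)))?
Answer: Rational(69784049, 4884) ≈ 14288.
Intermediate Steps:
Function('S')(H) = Add(Rational(-8, 11), Mul(-1, Pow(H, -1))) (Function('S')(H) = Add(Mul(8, Pow(-11, -1)), Mul(-1, Pow(H, -1))) = Add(Mul(8, Rational(-1, 11)), Mul(-1, Pow(H, -1))) = Add(Rational(-8, 11), Mul(-1, Pow(H, -1))))
Mul(Add(Function('S')(Mul(3, 4)), 291), Add(Mul(-196, Pow(Function('k')(-4), -1)), Mul(-44, Pow(-185, -1)))) = Mul(Add(Add(Rational(-8, 11), Mul(-1, Pow(Mul(3, 4), -1))), 291), Add(Mul(-196, Pow(-4, -1)), Mul(-44, Pow(-185, -1)))) = Mul(Add(Add(Rational(-8, 11), Mul(-1, Pow(12, -1))), 291), Add(Mul(-196, Rational(-1, 4)), Mul(-44, Rational(-1, 185)))) = Mul(Add(Add(Rational(-8, 11), Mul(-1, Rational(1, 12))), 291), Add(49, Rational(44, 185))) = Mul(Add(Add(Rational(-8, 11), Rational(-1, 12)), 291), Rational(9109, 185)) = Mul(Add(Rational(-107, 132), 291), Rational(9109, 185)) = Mul(Rational(38305, 132), Rational(9109, 185)) = Rational(69784049, 4884)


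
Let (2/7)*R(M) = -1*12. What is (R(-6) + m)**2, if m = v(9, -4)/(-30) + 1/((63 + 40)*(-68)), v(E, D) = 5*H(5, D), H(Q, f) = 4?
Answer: 803739145225/441504144 ≈ 1820.5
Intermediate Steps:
v(E, D) = 20 (v(E, D) = 5*4 = 20)
R(M) = -42 (R(M) = 7*(-1*12)/2 = (7/2)*(-12) = -42)
m = -14011/21012 (m = 20/(-30) + 1/((63 + 40)*(-68)) = 20*(-1/30) - 1/68/103 = -2/3 + (1/103)*(-1/68) = -2/3 - 1/7004 = -14011/21012 ≈ -0.66681)
(R(-6) + m)**2 = (-42 - 14011/21012)**2 = (-896515/21012)**2 = 803739145225/441504144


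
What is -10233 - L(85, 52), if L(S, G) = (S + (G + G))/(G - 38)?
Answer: -20493/2 ≈ -10247.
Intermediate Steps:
L(S, G) = (S + 2*G)/(-38 + G)
-10233 - L(85, 52) = -10233 - (85 + 2*52)/(-38 + 52) = -10233 - (85 + 104)/14 = -10233 - 189/14 = -10233 - 1*27/2 = -10233 - 27/2 = -20493/2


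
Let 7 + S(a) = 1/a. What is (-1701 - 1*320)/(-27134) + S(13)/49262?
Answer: 645909233/8688388202 ≈ 0.074342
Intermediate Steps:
S(a) = -7 + 1/a
(-1701 - 1*320)/(-27134) + S(13)/49262 = (-1701 - 1*320)/(-27134) + (-7 + 1/13)/49262 = (-1701 - 320)*(-1/27134) + (-7 + 1/13)*(1/49262) = -2021*(-1/27134) - 90/13*1/49262 = 2021/27134 - 45/320203 = 645909233/8688388202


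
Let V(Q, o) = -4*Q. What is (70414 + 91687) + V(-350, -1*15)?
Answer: 163501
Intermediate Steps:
(70414 + 91687) + V(-350, -1*15) = (70414 + 91687) - 4*(-350) = 162101 + 1400 = 163501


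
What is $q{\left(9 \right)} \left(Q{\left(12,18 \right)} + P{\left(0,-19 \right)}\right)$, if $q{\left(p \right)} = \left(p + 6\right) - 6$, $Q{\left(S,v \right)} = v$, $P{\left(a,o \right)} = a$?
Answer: $162$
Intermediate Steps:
$q{\left(p \right)} = p$ ($q{\left(p \right)} = \left(6 + p\right) - 6 = p$)
$q{\left(9 \right)} \left(Q{\left(12,18 \right)} + P{\left(0,-19 \right)}\right) = 9 \left(18 + 0\right) = 9 \cdot 18 = 162$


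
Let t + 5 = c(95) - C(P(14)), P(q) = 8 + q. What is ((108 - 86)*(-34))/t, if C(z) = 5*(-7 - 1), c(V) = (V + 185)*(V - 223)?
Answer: 68/3255 ≈ 0.020891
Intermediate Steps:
c(V) = (-223 + V)*(185 + V) (c(V) = (185 + V)*(-223 + V) = (-223 + V)*(185 + V))
C(z) = -40 (C(z) = 5*(-8) = -40)
t = -35805 (t = -5 + ((-41255 + 95**2 - 38*95) - 1*(-40)) = -5 + ((-41255 + 9025 - 3610) + 40) = -5 + (-35840 + 40) = -5 - 35800 = -35805)
((108 - 86)*(-34))/t = ((108 - 86)*(-34))/(-35805) = (22*(-34))*(-1/35805) = -748*(-1/35805) = 68/3255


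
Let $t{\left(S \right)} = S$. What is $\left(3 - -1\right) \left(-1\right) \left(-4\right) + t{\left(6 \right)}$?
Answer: $22$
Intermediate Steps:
$\left(3 - -1\right) \left(-1\right) \left(-4\right) + t{\left(6 \right)} = \left(3 - -1\right) \left(-1\right) \left(-4\right) + 6 = \left(3 + 1\right) \left(-1\right) \left(-4\right) + 6 = 4 \left(-1\right) \left(-4\right) + 6 = \left(-4\right) \left(-4\right) + 6 = 16 + 6 = 22$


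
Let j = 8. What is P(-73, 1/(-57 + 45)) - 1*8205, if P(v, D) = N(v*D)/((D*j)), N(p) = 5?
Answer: -16425/2 ≈ -8212.5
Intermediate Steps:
P(v, D) = 5/(8*D) (P(v, D) = 5/((D*8)) = 5/((8*D)) = 5*(1/(8*D)) = 5/(8*D))
P(-73, 1/(-57 + 45)) - 1*8205 = 5/(8*(1/(-57 + 45))) - 1*8205 = 5/(8*(1/(-12))) - 8205 = 5/(8*(-1/12)) - 8205 = (5/8)*(-12) - 8205 = -15/2 - 8205 = -16425/2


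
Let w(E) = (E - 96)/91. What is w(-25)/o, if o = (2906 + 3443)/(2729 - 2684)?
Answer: -5445/577759 ≈ -0.0094243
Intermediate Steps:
w(E) = -96/91 + E/91 (w(E) = (-96 + E)*(1/91) = -96/91 + E/91)
o = 6349/45 ≈ 141.09
w(-25)/o = (-96/91 + (1/91)*(-25))/(6349/45) = (-96/91 - 25/91)*(45/6349) = -121/91*45/6349 = -5445/577759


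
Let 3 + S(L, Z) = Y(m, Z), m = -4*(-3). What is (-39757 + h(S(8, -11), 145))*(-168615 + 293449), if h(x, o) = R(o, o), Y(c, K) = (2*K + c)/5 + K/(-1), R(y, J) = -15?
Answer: -4964897848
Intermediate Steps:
m = 12
Y(c, K) = -3*K/5 + c/5 (Y(c, K) = (c + 2*K)*(1/5) + K*(-1) = (c/5 + 2*K/5) - K = -3*K/5 + c/5)
S(L, Z) = -3/5 - 3*Z/5 (S(L, Z) = -3 + (-3*Z/5 + (1/5)*12) = -3 + (-3*Z/5 + 12/5) = -3 + (12/5 - 3*Z/5) = -3/5 - 3*Z/5)
h(x, o) = -15
(-39757 + h(S(8, -11), 145))*(-168615 + 293449) = (-39757 - 15)*(-168615 + 293449) = -39772*124834 = -4964897848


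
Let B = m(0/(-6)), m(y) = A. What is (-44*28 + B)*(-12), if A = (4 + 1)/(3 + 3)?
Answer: 14774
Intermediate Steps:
A = 5/6 ≈ 0.83333
m(y) = 5/6
B = 5/6 ≈ 0.83333
(-44*28 + B)*(-12) = (-44*28 + 5/6)*(-12) = (-1232 + 5/6)*(-12) = -7387/6*(-12) = 14774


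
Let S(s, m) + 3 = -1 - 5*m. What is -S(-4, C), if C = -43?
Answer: -211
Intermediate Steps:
S(s, m) = -4 - 5*m (S(s, m) = -3 + (-1 - 5*m) = -4 - 5*m)
-S(-4, C) = -(-4 - 5*(-43)) = -(-4 + 215) = -1*211 = -211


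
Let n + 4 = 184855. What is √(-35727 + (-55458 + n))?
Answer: √93666 ≈ 306.05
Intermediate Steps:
n = 184851 (n = -4 + 184855 = 184851)
√(-35727 + (-55458 + n)) = √(-35727 + (-55458 + 184851)) = √(-35727 + 129393) = √93666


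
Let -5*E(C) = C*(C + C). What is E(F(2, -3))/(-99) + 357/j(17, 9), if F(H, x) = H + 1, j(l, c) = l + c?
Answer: 19687/1430 ≈ 13.767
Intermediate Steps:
j(l, c) = c + l
F(H, x) = 1 + H
E(C) = -2*C**2/5 (E(C) = -C*(C + C)/5 = -C*2*C/5 = -2*C**2/5)
E(F(2, -3))/(-99) + 357/j(17, 9) = -2*(1 + 2)**2/5/(-99) + 357/(9 + 17) = -2/5*3**2*(-1/99) + 357/26 = -2/5*9*(-1/99) + 357*(1/26) = -18/5*(-1/99) + 357/26 = 2/55 + 357/26 = 19687/1430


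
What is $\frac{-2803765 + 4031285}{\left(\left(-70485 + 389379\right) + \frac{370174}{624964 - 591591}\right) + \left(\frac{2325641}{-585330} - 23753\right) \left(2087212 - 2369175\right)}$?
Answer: $\frac{23978643389836800}{130857897473768277949} \approx 0.00018324$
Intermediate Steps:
$\frac{-2803765 + 4031285}{\left(\left(-70485 + 389379\right) + \frac{370174}{624964 - 591591}\right) + \left(\frac{2325641}{-585330} - 23753\right) \left(2087212 - 2369175\right)} = \frac{1227520}{\left(318894 + \frac{370174}{33373}\right) + \left(2325641 \left(- \frac{1}{585330}\right) - 23753\right) \left(-281963\right)} = \frac{1227520}{\left(318894 + 370174 \cdot \frac{1}{33373}\right) + \left(- \frac{2325641}{585330} - 23753\right) \left(-281963\right)} = \frac{1227520}{\left(318894 + \frac{370174}{33373}\right) - - \frac{3920884185184153}{585330}} = \frac{1227520}{\frac{10642819636}{33373} + \frac{3920884185184153}{585330}} = \frac{1227520}{\frac{130857897473768277949}{19534218090}} = 1227520 \cdot \frac{19534218090}{130857897473768277949} = \frac{23978643389836800}{130857897473768277949}$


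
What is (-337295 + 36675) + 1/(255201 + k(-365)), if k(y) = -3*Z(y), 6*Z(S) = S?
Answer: -153546775538/510767 ≈ -3.0062e+5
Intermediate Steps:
Z(S) = S/6
k(y) = -y/2
(-337295 + 36675) + 1/(255201 + k(-365)) = (-337295 + 36675) + 1/(255201 - ½*(-365)) = -300620 + 1/(255201 + 365/2) = -300620 + 1/(510767/2) = -300620 + 2/510767 = -153546775538/510767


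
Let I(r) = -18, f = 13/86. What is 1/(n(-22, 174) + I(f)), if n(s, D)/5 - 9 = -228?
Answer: -1/1113 ≈ -0.00089847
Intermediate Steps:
n(s, D) = -1095 (n(s, D) = 45 + 5*(-228) = 45 - 1140 = -1095)
f = 13/86 (f = 13*(1/86) = 13/86 ≈ 0.15116)
1/(n(-22, 174) + I(f)) = 1/(-1095 - 18) = 1/(-1113) = -1/1113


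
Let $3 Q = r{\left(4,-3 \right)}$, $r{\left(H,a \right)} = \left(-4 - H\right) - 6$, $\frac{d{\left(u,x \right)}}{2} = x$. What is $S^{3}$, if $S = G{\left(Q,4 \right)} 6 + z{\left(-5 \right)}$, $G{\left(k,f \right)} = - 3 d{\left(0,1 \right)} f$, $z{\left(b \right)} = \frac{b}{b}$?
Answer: $-2924207$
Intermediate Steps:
$d{\left(u,x \right)} = 2 x$
$z{\left(b \right)} = 1$
$r{\left(H,a \right)} = -10 - H$ ($r{\left(H,a \right)} = \left(-4 - H\right) - 6 = -10 - H$)
$Q = - \frac{14}{3}$ ($Q = \frac{-10 - 4}{3} = \frac{1}{3} \left(-14\right) = - \frac{14}{3} \approx -4.6667$)
$G{\left(k,f \right)} = - 6 f$ ($G{\left(k,f \right)} = - 3 \cdot 2 \cdot 1 f = \left(-3\right) 2 f = - 6 f$)
$S = -143$ ($S = \left(-6\right) 4 \cdot 6 + 1 = \left(-24\right) 6 + 1 = -144 + 1 = -143$)
$S^{3} = \left(-143\right)^{3} = -2924207$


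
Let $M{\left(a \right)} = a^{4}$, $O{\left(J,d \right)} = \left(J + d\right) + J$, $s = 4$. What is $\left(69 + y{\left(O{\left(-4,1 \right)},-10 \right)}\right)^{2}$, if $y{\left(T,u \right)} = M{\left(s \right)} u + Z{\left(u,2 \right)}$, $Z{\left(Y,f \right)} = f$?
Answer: $6195121$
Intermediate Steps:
$O{\left(J,d \right)} = d + 2 J$
$y{\left(T,u \right)} = 2 + 256 u$ ($y{\left(T,u \right)} = 4^{4} u + 2 = 256 u + 2 = 2 + 256 u$)
$\left(69 + y{\left(O{\left(-4,1 \right)},-10 \right)}\right)^{2} = \left(69 + \left(2 + 256 \left(-10\right)\right)\right)^{2} = \left(69 + \left(2 - 2560\right)\right)^{2} = \left(69 - 2558\right)^{2} = \left(-2489\right)^{2} = 6195121$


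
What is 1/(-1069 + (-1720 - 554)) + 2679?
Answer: 8955896/3343 ≈ 2679.0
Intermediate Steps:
1/(-1069 + (-1720 - 554)) + 2679 = 1/(-1069 - 2274) + 2679 = 1/(-3343) + 2679 = -1/3343 + 2679 = 8955896/3343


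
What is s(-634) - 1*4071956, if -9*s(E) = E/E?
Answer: -36647605/9 ≈ -4.0720e+6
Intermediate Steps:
s(E) = -1/9 (s(E) = -E/(9*E) = -1/9*1 = -1/9)
s(-634) - 1*4071956 = -1/9 - 1*4071956 = -1/9 - 4071956 = -36647605/9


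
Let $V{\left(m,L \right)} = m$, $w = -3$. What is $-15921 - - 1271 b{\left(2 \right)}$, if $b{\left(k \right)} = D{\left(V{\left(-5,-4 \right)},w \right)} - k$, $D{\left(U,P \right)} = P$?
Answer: $-22276$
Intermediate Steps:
$b{\left(k \right)} = -3 - k$
$-15921 - - 1271 b{\left(2 \right)} = -15921 - - 1271 \left(-3 - 2\right) = -15921 - \left(-1271\right) \left(-5\right) = -15921 - 6355 = -22276$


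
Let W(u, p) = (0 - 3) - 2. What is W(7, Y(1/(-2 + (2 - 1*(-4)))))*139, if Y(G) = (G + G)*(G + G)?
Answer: -695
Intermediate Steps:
Y(G) = 4*G**2 (Y(G) = (2*G)*(2*G) = 4*G**2)
W(u, p) = -5 (W(u, p) = -3 - 2 = -5)
W(7, Y(1/(-2 + (2 - 1*(-4)))))*139 = -5*139 = -695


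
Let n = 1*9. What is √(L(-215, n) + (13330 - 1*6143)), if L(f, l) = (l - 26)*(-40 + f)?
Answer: √11522 ≈ 107.34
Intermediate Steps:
n = 9
L(f, l) = (-40 + f)*(-26 + l) (L(f, l) = (-26 + l)*(-40 + f) = (-40 + f)*(-26 + l))
√(L(-215, n) + (13330 - 1*6143)) = √((1040 - 40*9 - 26*(-215) - 215*9) + (13330 - 1*6143)) = √((1040 - 360 + 5590 - 1935) + (13330 - 6143)) = √(4335 + 7187) = √11522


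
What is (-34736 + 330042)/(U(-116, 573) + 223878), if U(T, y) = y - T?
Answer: 295306/224567 ≈ 1.3150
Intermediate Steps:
(-34736 + 330042)/(U(-116, 573) + 223878) = (-34736 + 330042)/((573 - 1*(-116)) + 223878) = 295306/((573 + 116) + 223878) = 295306/(689 + 223878) = 295306/224567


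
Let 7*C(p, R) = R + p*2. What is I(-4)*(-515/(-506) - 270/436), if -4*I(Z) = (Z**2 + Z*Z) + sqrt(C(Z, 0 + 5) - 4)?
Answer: -87920/27577 - 785*I*sqrt(217)/55154 ≈ -3.1882 - 0.20966*I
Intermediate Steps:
C(p, R) = R/7 + 2*p/7 (C(p, R) = (R + p*2)/7 = (R + 2*p)/7 = R/7 + 2*p/7)
I(Z) = -Z**2/2 - sqrt(-23/7 + 2*Z/7)/4 (I(Z) = -((Z**2 + Z*Z) + sqrt(((0 + 5)/7 + 2*Z/7) - 4))/4 = -((Z**2 + Z**2) + sqrt(((1/7)*5 + 2*Z/7) - 4))/4 = -(2*Z**2 + sqrt((5/7 + 2*Z/7) - 4))/4 = -(2*Z**2 + sqrt(-23/7 + 2*Z/7))/4 = -(sqrt(-23/7 + 2*Z/7) + 2*Z**2)/4 = -Z**2/2 - sqrt(-23/7 + 2*Z/7)/4)
I(-4)*(-515/(-506) - 270/436) = (-1/2*(-4)**2 - sqrt(-161 + 14*(-4))/28)*(-515/(-506) - 270/436) = (-1/2*16 - sqrt(-161 - 56)/28)*(-515*(-1/506) - 270*1/436) = (-8 - I*sqrt(217)/28)*(515/506 - 135/218) = (-8 - I*sqrt(217)/28)*(10990/27577) = -87920/27577 - 785*I*sqrt(217)/55154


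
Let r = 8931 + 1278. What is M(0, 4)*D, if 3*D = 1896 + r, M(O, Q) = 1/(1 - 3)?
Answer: -4035/2 ≈ -2017.5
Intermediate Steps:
r = 10209
M(O, Q) = -1/2 (M(O, Q) = 1/(-2) = -1/2)
D = 4035 (D = (1896 + 10209)/3 = (1/3)*12105 = 4035)
M(0, 4)*D = -1/2*4035 = -4035/2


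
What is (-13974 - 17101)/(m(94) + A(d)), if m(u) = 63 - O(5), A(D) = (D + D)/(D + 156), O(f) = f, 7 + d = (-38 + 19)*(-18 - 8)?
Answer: -19981225/38268 ≈ -522.14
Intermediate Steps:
d = 487 (d = -7 + (-38 + 19)*(-18 - 8) = -7 - 19*(-26) = -7 + 494 = 487)
A(D) = 2*D/(156 + D) (A(D) = (2*D)/(156 + D) = 2*D/(156 + D))
m(u) = 58 (m(u) = 63 - 1*5 = 63 - 5 = 58)
(-13974 - 17101)/(m(94) + A(d)) = (-13974 - 17101)/(58 + 2*487/(156 + 487)) = -31075/(58 + 2*487/643) = -31075/(58 + 2*487*(1/643)) = -31075/(58 + 974/643) = -31075/38268/643 = -31075*643/38268 = -19981225/38268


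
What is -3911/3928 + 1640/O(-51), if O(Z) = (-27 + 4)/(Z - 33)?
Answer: 541031327/90344 ≈ 5988.6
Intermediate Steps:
O(Z) = -23/(-33 + Z)
-3911/3928 + 1640/O(-51) = -3911/3928 + 1640/((-23/(-33 - 51))) = -3911*1/3928 + 1640/((-23/(-84))) = -3911/3928 + 1640/((-23*(-1/84))) = -3911/3928 + 1640/(23/84) = -3911/3928 + 1640*(84/23) = -3911/3928 + 137760/23 = 541031327/90344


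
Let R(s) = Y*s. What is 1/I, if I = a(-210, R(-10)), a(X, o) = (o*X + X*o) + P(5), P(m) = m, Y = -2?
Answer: -1/8395 ≈ -0.00011912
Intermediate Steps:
R(s) = -2*s
a(X, o) = 5 + 2*X*o (a(X, o) = (o*X + X*o) + 5 = (X*o + X*o) + 5 = 2*X*o + 5 = 5 + 2*X*o)
I = -8395 (I = 5 + 2*(-210)*(-2*(-10)) = 5 + 2*(-210)*20 = 5 - 8400 = -8395)
1/I = 1/(-8395) = -1/8395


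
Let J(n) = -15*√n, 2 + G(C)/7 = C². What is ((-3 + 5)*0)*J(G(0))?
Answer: 0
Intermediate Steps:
G(C) = -14 + 7*C²
((-3 + 5)*0)*J(G(0)) = ((-3 + 5)*0)*(-15*√(-14 + 7*0²)) = (2*0)*(-15*√(-14 + 7*0)) = 0*(-15*√(-14 + 0)) = 0*(-15*I*√14) = 0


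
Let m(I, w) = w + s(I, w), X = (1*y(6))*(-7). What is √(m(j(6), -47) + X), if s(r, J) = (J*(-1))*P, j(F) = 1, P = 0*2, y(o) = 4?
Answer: 5*I*√3 ≈ 8.6602*I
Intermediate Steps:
P = 0
X = -28 (X = (1*4)*(-7) = 4*(-7) = -28)
s(r, J) = 0 (s(r, J) = (J*(-1))*0 = -J*0 = 0)
m(I, w) = w (m(I, w) = w + 0 = w)
√(m(j(6), -47) + X) = √(-47 - 28) = √(-75) = 5*I*√3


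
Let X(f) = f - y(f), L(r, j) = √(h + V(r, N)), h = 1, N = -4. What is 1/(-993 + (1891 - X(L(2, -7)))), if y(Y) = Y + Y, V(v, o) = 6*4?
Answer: 1/903 ≈ 0.0011074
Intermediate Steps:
V(v, o) = 24
y(Y) = 2*Y
L(r, j) = 5 (L(r, j) = √(1 + 24) = √25 = 5)
X(f) = -f (X(f) = f - 2*f = -f)
1/(-993 + (1891 - X(L(2, -7)))) = 1/(-993 + (1891 - (-1)*5)) = 1/(-993 + (1891 - 1*(-5))) = 1/(-993 + (1891 + 5)) = 1/(-993 + 1896) = 1/903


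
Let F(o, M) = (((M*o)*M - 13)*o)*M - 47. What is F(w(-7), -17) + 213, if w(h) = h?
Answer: -242118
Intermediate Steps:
F(o, M) = -47 + M*o*(-13 + o*M**2) (F(o, M) = ((o*M**2 - 13)*o)*M - 47 = ((-13 + o*M**2)*o)*M - 47 = (o*(-13 + o*M**2))*M - 47 = M*o*(-13 + o*M**2) - 47 = -47 + M*o*(-13 + o*M**2))
F(w(-7), -17) + 213 = (-47 + (-17)**3*(-7)**2 - 13*(-17)*(-7)) + 213 = (-47 - 4913*49 - 1547) + 213 = (-47 - 240737 - 1547) + 213 = -242331 + 213 = -242118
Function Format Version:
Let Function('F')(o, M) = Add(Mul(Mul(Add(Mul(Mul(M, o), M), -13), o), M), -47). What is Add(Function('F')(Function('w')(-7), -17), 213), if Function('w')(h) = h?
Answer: -242118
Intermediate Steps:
Function('F')(o, M) = Add(-47, Mul(M, o, Add(-13, Mul(o, Pow(M, 2))))) (Function('F')(o, M) = Add(Mul(Mul(Add(Mul(o, Pow(M, 2)), -13), o), M), -47) = Add(Mul(Mul(Add(-13, Mul(o, Pow(M, 2))), o), M), -47) = Add(Mul(Mul(o, Add(-13, Mul(o, Pow(M, 2)))), M), -47) = Add(Mul(M, o, Add(-13, Mul(o, Pow(M, 2)))), -47) = Add(-47, Mul(M, o, Add(-13, Mul(o, Pow(M, 2))))))
Add(Function('F')(Function('w')(-7), -17), 213) = Add(Add(-47, Mul(Pow(-17, 3), Pow(-7, 2)), Mul(-13, -17, -7)), 213) = Add(Add(-47, Mul(-4913, 49), -1547), 213) = Add(Add(-47, -240737, -1547), 213) = Add(-242331, 213) = -242118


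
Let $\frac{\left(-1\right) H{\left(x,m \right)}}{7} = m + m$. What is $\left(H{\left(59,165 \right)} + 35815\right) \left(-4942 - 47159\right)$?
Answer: $-1745644005$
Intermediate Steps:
$H{\left(x,m \right)} = - 14 m$ ($H{\left(x,m \right)} = - 7 \left(m + m\right) = - 7 \cdot 2 m = - 14 m$)
$\left(H{\left(59,165 \right)} + 35815\right) \left(-4942 - 47159\right) = \left(\left(-14\right) 165 + 35815\right) \left(-4942 - 47159\right) = \left(-2310 + 35815\right) \left(-52101\right) = 33505 \left(-52101\right) = -1745644005$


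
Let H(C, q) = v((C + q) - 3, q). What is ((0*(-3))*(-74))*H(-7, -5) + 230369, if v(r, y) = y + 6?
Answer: 230369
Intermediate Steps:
v(r, y) = 6 + y
H(C, q) = 6 + q
((0*(-3))*(-74))*H(-7, -5) + 230369 = ((0*(-3))*(-74))*(6 - 5) + 230369 = (0*(-74))*1 + 230369 = 0*1 + 230369 = 0 + 230369 = 230369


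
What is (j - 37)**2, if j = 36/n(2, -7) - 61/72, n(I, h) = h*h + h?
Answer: 347561449/254016 ≈ 1368.3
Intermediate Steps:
n(I, h) = h + h**2 (n(I, h) = h**2 + h = h + h**2)
j = 5/504 (j = 36/((-7*(1 - 7))) - 61/72 = 36/((-7*(-6))) - 61*1/72 = 36/42 - 61/72 = 36*(1/42) - 61/72 = 6/7 - 61/72 = 5/504 ≈ 0.0099206)
(j - 37)**2 = (5/504 - 37)**2 = (-18643/504)**2 = 347561449/254016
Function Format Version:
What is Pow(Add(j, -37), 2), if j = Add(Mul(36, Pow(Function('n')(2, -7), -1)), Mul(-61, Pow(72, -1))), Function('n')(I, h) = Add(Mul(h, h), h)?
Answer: Rational(347561449, 254016) ≈ 1368.3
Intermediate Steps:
Function('n')(I, h) = Add(h, Pow(h, 2)) (Function('n')(I, h) = Add(Pow(h, 2), h) = Add(h, Pow(h, 2)))
j = Rational(5, 504) (j = Add(Mul(36, Pow(Mul(-7, Add(1, -7)), -1)), Mul(-61, Pow(72, -1))) = Add(Mul(36, Pow(Mul(-7, -6), -1)), Mul(-61, Rational(1, 72))) = Add(Mul(36, Pow(42, -1)), Rational(-61, 72)) = Add(Mul(36, Rational(1, 42)), Rational(-61, 72)) = Add(Rational(6, 7), Rational(-61, 72)) = Rational(5, 504) ≈ 0.0099206)
Pow(Add(j, -37), 2) = Pow(Add(Rational(5, 504), -37), 2) = Pow(Rational(-18643, 504), 2) = Rational(347561449, 254016)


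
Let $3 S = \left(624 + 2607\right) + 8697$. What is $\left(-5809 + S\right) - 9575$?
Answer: $-11408$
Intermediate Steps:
$S = 3976$ ($S = \frac{\left(624 + 2607\right) + 8697}{3} = \frac{3231 + 8697}{3} = \frac{1}{3} \cdot 11928 = 3976$)
$\left(-5809 + S\right) - 9575 = \left(-5809 + 3976\right) - 9575 = -1833 - 9575 = -11408$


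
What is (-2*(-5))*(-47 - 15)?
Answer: -620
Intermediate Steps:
(-2*(-5))*(-47 - 15) = 10*(-62) = -620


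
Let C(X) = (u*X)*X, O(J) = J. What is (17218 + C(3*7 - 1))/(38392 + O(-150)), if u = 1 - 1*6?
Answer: 7609/19121 ≈ 0.39794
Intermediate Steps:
u = -5 (u = 1 - 6 = -5)
C(X) = -5*X² (C(X) = (-5*X)*X = -5*X²)
(17218 + C(3*7 - 1))/(38392 + O(-150)) = (17218 - 5*(3*7 - 1)²)/(38392 - 150) = (17218 - 5*(21 - 1)²)/38242 = (17218 - 5*20²)*(1/38242) = (17218 - 5*400)*(1/38242) = (17218 - 2000)*(1/38242) = 15218*(1/38242) = 7609/19121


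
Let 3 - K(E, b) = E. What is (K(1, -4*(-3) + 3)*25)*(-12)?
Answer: -600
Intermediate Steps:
K(E, b) = 3 - E
(K(1, -4*(-3) + 3)*25)*(-12) = ((3 - 1*1)*25)*(-12) = ((3 - 1)*25)*(-12) = (2*25)*(-12) = 50*(-12) = -600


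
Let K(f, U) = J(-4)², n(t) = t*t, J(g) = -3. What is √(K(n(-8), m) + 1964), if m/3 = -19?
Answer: √1973 ≈ 44.418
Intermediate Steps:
m = -57 (m = 3*(-19) = -57)
n(t) = t²
K(f, U) = 9 (K(f, U) = (-3)² = 9)
√(K(n(-8), m) + 1964) = √(9 + 1964) = √1973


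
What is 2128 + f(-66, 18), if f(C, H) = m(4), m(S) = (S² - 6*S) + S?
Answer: 2124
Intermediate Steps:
m(S) = S² - 5*S
f(C, H) = -4 (f(C, H) = 4*(-5 + 4) = 4*(-1) = -4)
2128 + f(-66, 18) = 2128 - 4 = 2124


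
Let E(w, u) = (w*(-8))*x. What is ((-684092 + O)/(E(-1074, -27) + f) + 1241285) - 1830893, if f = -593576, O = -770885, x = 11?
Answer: -294250671935/499064 ≈ -5.8961e+5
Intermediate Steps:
E(w, u) = -88*w (E(w, u) = (w*(-8))*11 = -8*w*11 = -88*w)
((-684092 + O)/(E(-1074, -27) + f) + 1241285) - 1830893 = ((-684092 - 770885)/(-88*(-1074) - 593576) + 1241285) - 1830893 = (-1454977/(94512 - 593576) + 1241285) - 1830893 = (-1454977/(-499064) + 1241285) - 1830893 = (-1454977*(-1/499064) + 1241285) - 1830893 = (1454977/499064 + 1241285) - 1830893 = 619482112217/499064 - 1830893 = -294250671935/499064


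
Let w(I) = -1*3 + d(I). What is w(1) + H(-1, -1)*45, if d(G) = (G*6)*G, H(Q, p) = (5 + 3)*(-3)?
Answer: -1077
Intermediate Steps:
H(Q, p) = -24 (H(Q, p) = 8*(-3) = -24)
d(G) = 6*G**2 (d(G) = (6*G)*G = 6*G**2)
w(I) = -3 + 6*I**2 (w(I) = -1*3 + 6*I**2 = -3 + 6*I**2)
w(1) + H(-1, -1)*45 = (-3 + 6*1**2) - 24*45 = (-3 + 6*1) - 1080 = (-3 + 6) - 1080 = 3 - 1080 = -1077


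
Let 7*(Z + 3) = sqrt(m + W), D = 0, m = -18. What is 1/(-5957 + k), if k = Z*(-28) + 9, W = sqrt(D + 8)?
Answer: -1/(5864 + 4*sqrt(-18 + 2*sqrt(2))) ≈ -0.00017053 + 4.5309e-7*I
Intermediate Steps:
W = 2*sqrt(2) (W = sqrt(0 + 8) = sqrt(8) = 2*sqrt(2) ≈ 2.8284)
Z = -3 + sqrt(-18 + 2*sqrt(2))/7 ≈ -3.0 + 0.55644*I
k = 93 - 4*I*sqrt(18 - 2*sqrt(2)) (k = (-3 + I*sqrt(18 - 2*sqrt(2))/7)*(-28) + 9 = (84 - 4*I*sqrt(18 - 2*sqrt(2))) + 9 = 93 - 4*I*sqrt(18 - 2*sqrt(2)) ≈ 93.0 - 15.58*I)
1/(-5957 + k) = 1/(-5957 + (93 - 4*sqrt(-18 + 2*sqrt(2)))) = 1/(-5864 - 4*sqrt(-18 + 2*sqrt(2)))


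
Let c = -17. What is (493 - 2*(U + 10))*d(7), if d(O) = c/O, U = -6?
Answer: -8245/7 ≈ -1177.9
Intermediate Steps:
d(O) = -17/O
(493 - 2*(U + 10))*d(7) = (493 - 2*(-6 + 10))*(-17/7) = (493 - 2*4)*(-17*1/7) = (493 - 8)*(-17/7) = 485*(-17/7) = -8245/7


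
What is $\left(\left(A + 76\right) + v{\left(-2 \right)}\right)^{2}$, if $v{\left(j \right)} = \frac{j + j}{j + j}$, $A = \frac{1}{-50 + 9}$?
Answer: $\frac{9960336}{1681} \approx 5925.2$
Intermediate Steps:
$A = - \frac{1}{41}$ ($A = \frac{1}{-41} = - \frac{1}{41} \approx -0.02439$)
$v{\left(j \right)} = 1$ ($v{\left(j \right)} = \frac{2 j}{2 j} = 2 j \frac{1}{2 j} = 1$)
$\left(\left(A + 76\right) + v{\left(-2 \right)}\right)^{2} = \left(\left(- \frac{1}{41} + 76\right) + 1\right)^{2} = \left(\frac{3115}{41} + 1\right)^{2} = \left(\frac{3156}{41}\right)^{2} = \frac{9960336}{1681}$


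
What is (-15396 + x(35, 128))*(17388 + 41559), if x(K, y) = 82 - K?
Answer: -904777503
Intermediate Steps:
(-15396 + x(35, 128))*(17388 + 41559) = (-15396 + (82 - 1*35))*(17388 + 41559) = (-15396 + (82 - 35))*58947 = (-15396 + 47)*58947 = -15349*58947 = -904777503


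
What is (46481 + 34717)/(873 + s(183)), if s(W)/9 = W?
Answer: 4511/140 ≈ 32.221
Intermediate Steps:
s(W) = 9*W
(46481 + 34717)/(873 + s(183)) = (46481 + 34717)/(873 + 9*183) = 81198/(873 + 1647) = 81198/2520 = 81198*(1/2520) = 4511/140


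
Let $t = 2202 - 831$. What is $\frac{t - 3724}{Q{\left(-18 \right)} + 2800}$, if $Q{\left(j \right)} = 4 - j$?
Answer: $- \frac{2353}{2822} \approx -0.83381$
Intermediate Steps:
$t = 1371$
$\frac{t - 3724}{Q{\left(-18 \right)} + 2800} = \frac{1371 - 3724}{\left(4 - -18\right) + 2800} = - \frac{2353}{\left(4 + 18\right) + 2800} = - \frac{2353}{22 + 2800} = - \frac{2353}{2822}$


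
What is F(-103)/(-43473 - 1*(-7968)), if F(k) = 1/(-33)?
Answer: 1/1171665 ≈ 8.5349e-7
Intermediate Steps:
F(k) = -1/33
F(-103)/(-43473 - 1*(-7968)) = -1/(33*(-43473 - 1*(-7968))) = -1/(33*(-43473 + 7968)) = -1/33/(-35505) = -1/33*(-1/35505) = 1/1171665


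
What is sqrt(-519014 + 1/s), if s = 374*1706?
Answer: I*sqrt(52822668785547265)/319022 ≈ 720.43*I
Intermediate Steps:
s = 638044
sqrt(-519014 + 1/s) = sqrt(-519014 + 1/638044) = sqrt(-331153768615/638044) = I*sqrt(52822668785547265)/319022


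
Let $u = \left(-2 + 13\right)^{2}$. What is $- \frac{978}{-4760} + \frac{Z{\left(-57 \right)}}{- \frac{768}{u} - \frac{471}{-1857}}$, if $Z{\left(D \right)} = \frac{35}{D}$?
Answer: $\frac{3792036907}{12382909140} \approx 0.30623$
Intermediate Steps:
$u = 121$ ($u = 11^{2} = 121$)
$- \frac{978}{-4760} + \frac{Z{\left(-57 \right)}}{- \frac{768}{u} - \frac{471}{-1857}} = - \frac{978}{-4760} + \frac{35 \frac{1}{-57}}{- \frac{768}{121} - \frac{471}{-1857}} = \left(-978\right) \left(- \frac{1}{4760}\right) + \frac{35 \left(- \frac{1}{57}\right)}{\left(-768\right) \frac{1}{121} - - \frac{157}{619}} = \frac{489}{2380} - \frac{35}{57 \left(- \frac{768}{121} + \frac{157}{619}\right)} = \frac{489}{2380} - \frac{35}{57 \left(- \frac{456395}{74899}\right)} = \frac{489}{2380} - - \frac{524293}{5202903} = \frac{489}{2380} + \frac{524293}{5202903} = \frac{3792036907}{12382909140}$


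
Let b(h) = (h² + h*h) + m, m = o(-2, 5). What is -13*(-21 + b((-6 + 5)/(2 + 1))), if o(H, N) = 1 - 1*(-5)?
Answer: 1729/9 ≈ 192.11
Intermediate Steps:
o(H, N) = 6 (o(H, N) = 1 + 5 = 6)
m = 6
b(h) = 6 + 2*h² (b(h) = (h² + h*h) + 6 = (h² + h²) + 6 = 2*h² + 6 = 6 + 2*h²)
-13*(-21 + b((-6 + 5)/(2 + 1))) = -13*(-21 + (6 + 2*((-6 + 5)/(2 + 1))²)) = -13*(-21 + (6 + 2*(-1/3)²)) = -13*(-21 + (6 + 2*(-1*⅓)²)) = -13*(-21 + (6 + 2*(-⅓)²)) = -13*(-21 + (6 + 2*(⅑))) = -13*(-21 + (6 + 2/9)) = -13*(-21 + 56/9) = -13*(-133/9) = 1729/9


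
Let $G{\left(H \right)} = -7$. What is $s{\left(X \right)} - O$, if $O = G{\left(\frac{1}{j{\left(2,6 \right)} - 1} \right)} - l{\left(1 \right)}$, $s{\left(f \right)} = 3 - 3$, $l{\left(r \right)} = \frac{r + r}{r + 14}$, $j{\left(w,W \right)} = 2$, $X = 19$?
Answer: $\frac{107}{15} \approx 7.1333$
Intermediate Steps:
$l{\left(r \right)} = \frac{2 r}{14 + r}$
$s{\left(f \right)} = 0$
$O = - \frac{107}{15}$ ($O = -7 - 2 \cdot 1 \frac{1}{14 + 1} = -7 - 2 \cdot 1 \cdot \frac{1}{15} = -7 - \frac{2}{15} = - \frac{107}{15} \approx -7.1333$)
$s{\left(X \right)} - O = 0 - - \frac{107}{15} = 0 + \frac{107}{15} = \frac{107}{15}$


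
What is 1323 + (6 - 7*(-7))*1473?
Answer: 82338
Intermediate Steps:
1323 + (6 - 7*(-7))*1473 = 1323 + (6 + 49)*1473 = 1323 + 55*1473 = 1323 + 81015 = 82338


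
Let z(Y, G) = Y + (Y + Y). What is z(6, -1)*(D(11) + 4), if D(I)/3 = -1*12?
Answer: -576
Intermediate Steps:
D(I) = -36 (D(I) = 3*(-1*12) = 3*(-12) = -36)
z(Y, G) = 3*Y (z(Y, G) = Y + 2*Y = 3*Y)
z(6, -1)*(D(11) + 4) = (3*6)*(-36 + 4) = 18*(-32) = -576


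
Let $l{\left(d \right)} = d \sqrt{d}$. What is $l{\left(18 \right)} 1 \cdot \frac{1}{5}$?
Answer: $\frac{54 \sqrt{2}}{5} \approx 15.273$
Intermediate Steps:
$l{\left(d \right)} = d^{\frac{3}{2}}$
$l{\left(18 \right)} 1 \cdot \frac{1}{5} = 18^{\frac{3}{2}} \cdot 1 \cdot \frac{1}{5} = 54 \sqrt{2} \cdot 1 \cdot \frac{1}{5} = 54 \sqrt{2} \cdot \frac{1}{5} = \frac{54 \sqrt{2}}{5}$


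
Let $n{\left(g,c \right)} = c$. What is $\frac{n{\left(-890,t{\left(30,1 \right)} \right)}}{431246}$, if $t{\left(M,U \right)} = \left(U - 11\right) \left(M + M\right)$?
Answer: $- \frac{300}{215623} \approx -0.0013913$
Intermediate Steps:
$t{\left(M,U \right)} = 2 M \left(-11 + U\right)$ ($t{\left(M,U \right)} = \left(-11 + U\right) 2 M = 2 M \left(-11 + U\right)$)
$\frac{n{\left(-890,t{\left(30,1 \right)} \right)}}{431246} = \frac{2 \cdot 30 \left(-11 + 1\right)}{431246} = 2 \cdot 30 \left(-10\right) \frac{1}{431246} = \left(-600\right) \frac{1}{431246} = - \frac{300}{215623}$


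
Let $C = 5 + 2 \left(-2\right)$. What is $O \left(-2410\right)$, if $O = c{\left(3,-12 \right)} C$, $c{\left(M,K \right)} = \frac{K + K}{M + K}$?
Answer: $- \frac{19280}{3} \approx -6426.7$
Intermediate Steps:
$c{\left(M,K \right)} = \frac{2 K}{K + M}$
$C = 1$ ($C = 5 - 4 = 1$)
$O = \frac{8}{3}$ ($O = 2 \left(-12\right) \frac{1}{-12 + 3} \cdot 1 = 2 \left(-12\right) \frac{1}{-9} \cdot 1 = 2 \left(-12\right) \left(- \frac{1}{9}\right) 1 = \frac{8}{3} \cdot 1 = \frac{8}{3} \approx 2.6667$)
$O \left(-2410\right) = \frac{8}{3} \left(-2410\right) = - \frac{19280}{3}$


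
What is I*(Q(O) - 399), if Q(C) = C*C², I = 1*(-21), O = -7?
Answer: 15582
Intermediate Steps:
I = -21
Q(C) = C³
I*(Q(O) - 399) = -21*((-7)³ - 399) = -21*(-343 - 399) = -21*(-742) = 15582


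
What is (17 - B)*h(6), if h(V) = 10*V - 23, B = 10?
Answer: 259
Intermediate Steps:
h(V) = -23 + 10*V
(17 - B)*h(6) = (17 - 1*10)*(-23 + 10*6) = (17 - 10)*(-23 + 60) = 7*37 = 259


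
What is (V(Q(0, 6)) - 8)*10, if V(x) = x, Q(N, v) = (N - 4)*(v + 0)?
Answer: -320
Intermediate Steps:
Q(N, v) = v*(-4 + N) (Q(N, v) = (-4 + N)*v = v*(-4 + N))
(V(Q(0, 6)) - 8)*10 = (6*(-4 + 0) - 8)*10 = (6*(-4) - 8)*10 = (-24 - 8)*10 = -32*10 = -320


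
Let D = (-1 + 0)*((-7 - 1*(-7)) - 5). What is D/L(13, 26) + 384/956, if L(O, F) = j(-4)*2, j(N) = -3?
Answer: -619/1434 ≈ -0.43166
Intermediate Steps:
L(O, F) = -6 (L(O, F) = -3*2 = -6)
D = 5 (D = -((-7 + 7) - 5) = -(0 - 5) = -1*(-5) = 5)
D/L(13, 26) + 384/956 = 5/(-6) + 384/956 = 5*(-⅙) + 384*(1/956) = -⅚ + 96/239 = -619/1434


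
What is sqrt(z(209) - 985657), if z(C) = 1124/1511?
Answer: I*sqrt(2250372497133)/1511 ≈ 992.8*I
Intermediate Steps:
z(C) = 1124/1511 (z(C) = 1124*(1/1511) = 1124/1511)
sqrt(z(209) - 985657) = sqrt(1124/1511 - 985657) = sqrt(-1489326603/1511) = I*sqrt(2250372497133)/1511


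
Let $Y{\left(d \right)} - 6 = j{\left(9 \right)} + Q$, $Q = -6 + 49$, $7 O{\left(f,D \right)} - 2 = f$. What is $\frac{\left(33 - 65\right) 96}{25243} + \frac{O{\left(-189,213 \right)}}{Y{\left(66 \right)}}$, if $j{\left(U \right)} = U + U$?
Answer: $- \frac{6161209}{11838967} \approx -0.52042$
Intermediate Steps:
$O{\left(f,D \right)} = \frac{2}{7} + \frac{f}{7}$
$Q = 43$
$j{\left(U \right)} = 2 U$
$Y{\left(d \right)} = 67$ ($Y{\left(d \right)} = 6 + \left(2 \cdot 9 + 43\right) = 6 + \left(18 + 43\right) = 6 + 61 = 67$)
$\frac{\left(33 - 65\right) 96}{25243} + \frac{O{\left(-189,213 \right)}}{Y{\left(66 \right)}} = \frac{\left(33 - 65\right) 96}{25243} + \frac{\frac{2}{7} + \frac{1}{7} \left(-189\right)}{67} = \left(-32\right) 96 \cdot \frac{1}{25243} + \left(\frac{2}{7} - 27\right) \frac{1}{67} = \left(-3072\right) \frac{1}{25243} - \frac{187}{469} = - \frac{3072}{25243} - \frac{187}{469} = - \frac{6161209}{11838967}$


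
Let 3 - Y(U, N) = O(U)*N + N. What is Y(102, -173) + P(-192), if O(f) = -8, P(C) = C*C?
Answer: 35656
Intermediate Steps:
P(C) = C**2
Y(U, N) = 3 + 7*N (Y(U, N) = 3 - (-8*N + N) = 3 - (-7)*N = 3 + 7*N)
Y(102, -173) + P(-192) = (3 + 7*(-173)) + (-192)**2 = (3 - 1211) + 36864 = -1208 + 36864 = 35656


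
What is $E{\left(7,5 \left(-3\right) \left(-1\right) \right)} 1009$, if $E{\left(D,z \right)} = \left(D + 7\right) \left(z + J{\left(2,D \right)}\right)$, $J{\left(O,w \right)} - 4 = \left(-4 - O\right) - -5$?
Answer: $254268$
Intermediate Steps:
$J{\left(O,w \right)} = 5 - O$ ($J{\left(O,w \right)} = 4 - \left(-1 + O\right) = 5 - O$)
$E{\left(D,z \right)} = \left(3 + z\right) \left(7 + D\right)$ ($E{\left(D,z \right)} = \left(D + 7\right) \left(z + \left(5 - 2\right)\right) = \left(7 + D\right) \left(z + \left(5 - 2\right)\right) = \left(7 + D\right) \left(z + 3\right) = \left(7 + D\right) \left(3 + z\right) = \left(3 + z\right) \left(7 + D\right)$)
$E{\left(7,5 \left(-3\right) \left(-1\right) \right)} 1009 = \left(21 + 3 \cdot 7 + 7 \cdot 5 \left(-3\right) \left(-1\right) + 7 \cdot 5 \left(-3\right) \left(-1\right)\right) 1009 = \left(21 + 21 + 7 \left(\left(-15\right) \left(-1\right)\right) + 7 \left(\left(-15\right) \left(-1\right)\right)\right) 1009 = \left(21 + 21 + 7 \cdot 15 + 7 \cdot 15\right) 1009 = \left(21 + 21 + 105 + 105\right) 1009 = 252 \cdot 1009 = 254268$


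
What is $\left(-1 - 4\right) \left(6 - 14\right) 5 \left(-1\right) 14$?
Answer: $-2800$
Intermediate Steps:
$\left(-1 - 4\right) \left(6 - 14\right) 5 \left(-1\right) 14 = \left(-5\right) \left(-8\right) \left(-5\right) 14 = 40 \left(-5\right) 14 = \left(-200\right) 14 = -2800$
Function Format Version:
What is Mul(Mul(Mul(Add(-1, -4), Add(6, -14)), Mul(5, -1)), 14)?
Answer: -2800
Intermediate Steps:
Mul(Mul(Mul(Add(-1, -4), Add(6, -14)), Mul(5, -1)), 14) = Mul(Mul(Mul(-5, -8), -5), 14) = Mul(Mul(40, -5), 14) = Mul(-200, 14) = -2800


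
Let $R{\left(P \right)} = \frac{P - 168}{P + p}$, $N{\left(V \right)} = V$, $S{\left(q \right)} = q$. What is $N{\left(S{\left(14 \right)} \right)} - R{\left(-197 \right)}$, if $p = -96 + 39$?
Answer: $\frac{3191}{254} \approx 12.563$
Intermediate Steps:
$p = -57$
$R{\left(P \right)} = \frac{-168 + P}{-57 + P}$ ($R{\left(P \right)} = \frac{P - 168}{P - 57} = \frac{-168 + P}{-57 + P}$)
$N{\left(S{\left(14 \right)} \right)} - R{\left(-197 \right)} = 14 - \frac{-168 - 197}{-57 - 197} = 14 - \frac{1}{-254} \left(-365\right) = 14 - \left(- \frac{1}{254}\right) \left(-365\right) = 14 - \frac{365}{254} = \frac{3191}{254}$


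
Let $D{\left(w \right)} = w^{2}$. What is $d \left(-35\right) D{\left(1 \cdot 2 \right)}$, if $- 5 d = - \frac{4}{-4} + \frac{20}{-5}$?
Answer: $-84$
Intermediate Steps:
$d = \frac{3}{5}$ ($d = - \frac{- \frac{4}{-4} + \frac{20}{-5}}{5} = - \frac{\left(-4\right) \left(- \frac{1}{4}\right) + 20 \left(- \frac{1}{5}\right)}{5} = - \frac{1 - 4}{5} = \left(- \frac{1}{5}\right) \left(-3\right) = \frac{3}{5} \approx 0.6$)
$d \left(-35\right) D{\left(1 \cdot 2 \right)} = \frac{3}{5} \left(-35\right) \left(1 \cdot 2\right)^{2} = - 21 \cdot 2^{2} = \left(-21\right) 4 = -84$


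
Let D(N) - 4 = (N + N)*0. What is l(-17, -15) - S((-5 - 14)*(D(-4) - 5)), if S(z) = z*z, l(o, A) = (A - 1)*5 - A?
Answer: -426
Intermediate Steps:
D(N) = 4 (D(N) = 4 + (N + N)*0 = 4 + (2*N)*0 = 4 + 0 = 4)
l(o, A) = -5 + 4*A (l(o, A) = (-1 + A)*5 - A = (-5 + 5*A) - A = -5 + 4*A)
S(z) = z²
l(-17, -15) - S((-5 - 14)*(D(-4) - 5)) = (-5 + 4*(-15)) - ((-5 - 14)*(4 - 5))² = (-5 - 60) - (-19*(-1))² = -65 - 1*19² = -65 - 1*361 = -65 - 361 = -426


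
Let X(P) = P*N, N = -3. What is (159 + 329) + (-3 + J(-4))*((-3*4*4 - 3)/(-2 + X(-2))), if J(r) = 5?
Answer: 925/2 ≈ 462.50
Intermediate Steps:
X(P) = -3*P (X(P) = P*(-3) = -3*P)
(159 + 329) + (-3 + J(-4))*((-3*4*4 - 3)/(-2 + X(-2))) = (159 + 329) + (-3 + 5)*((-3*4*4 - 3)/(-2 - 3*(-2))) = 488 + 2*((-12*4 - 3)/(-2 + 6)) = 488 + 2*((-48 - 3)/4) = 488 + 2*(-51*¼) = 488 + 2*(-51/4) = 488 - 51/2 = 925/2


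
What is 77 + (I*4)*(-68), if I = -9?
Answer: 2525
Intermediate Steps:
77 + (I*4)*(-68) = 77 - 9*4*(-68) = 77 - 36*(-68) = 77 + 2448 = 2525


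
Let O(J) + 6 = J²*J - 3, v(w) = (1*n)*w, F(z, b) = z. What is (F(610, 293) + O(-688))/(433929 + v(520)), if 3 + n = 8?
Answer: -325660071/436529 ≈ -746.02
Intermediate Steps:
n = 5 (n = -3 + 8 = 5)
v(w) = 5*w (v(w) = (1*5)*w = 5*w)
O(J) = -9 + J³ (O(J) = -6 + (J²*J - 3) = -6 + (J³ - 3) = -6 + (-3 + J³) = -9 + J³)
(F(610, 293) + O(-688))/(433929 + v(520)) = (610 + (-9 + (-688)³))/(433929 + 5*520) = (610 + (-9 - 325660672))/(433929 + 2600) = (610 - 325660681)/436529 = -325660071*1/436529 = -325660071/436529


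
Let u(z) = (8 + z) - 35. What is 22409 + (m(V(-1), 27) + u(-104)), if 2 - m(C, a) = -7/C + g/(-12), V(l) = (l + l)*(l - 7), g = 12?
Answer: 356503/16 ≈ 22281.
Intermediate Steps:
V(l) = 2*l*(-7 + l) (V(l) = (2*l)*(-7 + l) = 2*l*(-7 + l))
m(C, a) = 3 + 7/C (m(C, a) = 2 - (-7/C + 12/(-12)) = 2 - (-7/C + 12*(-1/12)) = 2 - (-7/C - 1) = 2 - (-1 - 7/C) = 2 + (1 + 7/C) = 3 + 7/C)
u(z) = -27 + z
22409 + (m(V(-1), 27) + u(-104)) = 22409 + ((3 + 7/((2*(-1)*(-7 - 1)))) + (-27 - 104)) = 22409 + ((3 + 7/((2*(-1)*(-8)))) - 131) = 22409 + ((3 + 7/16) - 131) = 22409 + (55/16 - 131) = 22409 - 2041/16 = 356503/16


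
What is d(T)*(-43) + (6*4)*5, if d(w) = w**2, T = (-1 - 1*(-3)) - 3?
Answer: 77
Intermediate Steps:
T = -1 (T = (-1 + 3) - 3 = 2 - 3 = -1)
d(T)*(-43) + (6*4)*5 = (-1)**2*(-43) + (6*4)*5 = 1*(-43) + 24*5 = -43 + 120 = 77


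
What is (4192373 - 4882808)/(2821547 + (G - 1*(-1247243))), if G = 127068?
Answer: -690435/4195858 ≈ -0.16455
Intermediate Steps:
(4192373 - 4882808)/(2821547 + (G - 1*(-1247243))) = (4192373 - 4882808)/(2821547 + (127068 - 1*(-1247243))) = -690435/(2821547 + (127068 + 1247243)) = -690435/(2821547 + 1374311) = -690435/4195858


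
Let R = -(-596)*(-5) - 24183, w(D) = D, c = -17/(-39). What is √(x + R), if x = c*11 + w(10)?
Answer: 2*I*√10323105/39 ≈ 164.77*I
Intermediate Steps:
c = 17/39 (c = -17*(-1/39) = 17/39 ≈ 0.43590)
x = 577/39 (x = (17/39)*11 + 10 = 187/39 + 10 = 577/39 ≈ 14.795)
R = -27163 (R = -149*20 - 24183 = -2980 - 24183 = -27163)
√(x + R) = √(577/39 - 27163) = √(-1058780/39) = 2*I*√10323105/39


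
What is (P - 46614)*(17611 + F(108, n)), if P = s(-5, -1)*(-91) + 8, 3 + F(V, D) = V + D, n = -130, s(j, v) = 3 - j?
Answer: -832415724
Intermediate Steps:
F(V, D) = -3 + D + V (F(V, D) = -3 + (V + D) = -3 + (D + V) = -3 + D + V)
P = -720 (P = (3 - 1*(-5))*(-91) + 8 = (3 + 5)*(-91) + 8 = 8*(-91) + 8 = -728 + 8 = -720)
(P - 46614)*(17611 + F(108, n)) = (-720 - 46614)*(17611 + (-3 - 130 + 108)) = -47334*(17611 - 25) = -47334*17586 = -832415724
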